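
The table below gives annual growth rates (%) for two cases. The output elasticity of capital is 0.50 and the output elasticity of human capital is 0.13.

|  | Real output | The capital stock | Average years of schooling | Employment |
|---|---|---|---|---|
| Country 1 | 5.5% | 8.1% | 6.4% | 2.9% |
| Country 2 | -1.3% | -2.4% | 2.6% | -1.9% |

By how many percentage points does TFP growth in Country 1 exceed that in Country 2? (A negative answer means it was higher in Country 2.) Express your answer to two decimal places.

-0.72 percentage points

Labor's share = 1 − 0.5 − 0.13 = 0.37.
Country 1: TFP = 5.5 − 4.05 − 0.832 − 1.073 = -0.455%.
Country 2: TFP = -1.3 + 1.2 − 0.338 + 0.703 = 0.265%.
Difference = -0.455 − (0.265) = -0.72 pp.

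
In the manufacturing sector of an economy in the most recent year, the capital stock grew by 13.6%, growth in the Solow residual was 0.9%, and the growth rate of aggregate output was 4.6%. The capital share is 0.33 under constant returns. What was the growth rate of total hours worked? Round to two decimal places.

-1.18%

Labor's share = 1 − 0.33 = 0.67.
gY = gA + 0.33×13.6 + 0.67×g.
0.67×g = 4.6 − 0.9 − 4.488 = -0.788.
g = -0.788 / 0.67 = -1.1761%.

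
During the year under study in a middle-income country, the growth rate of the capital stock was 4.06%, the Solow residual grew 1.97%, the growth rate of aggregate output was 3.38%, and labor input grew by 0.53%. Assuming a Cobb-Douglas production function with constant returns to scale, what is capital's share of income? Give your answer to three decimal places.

Capital's share of income is 0.249.

gY = gA + α·gK + (1−α)·gL, so gY − gA − gL = α(gK − gL).
3.38 − 1.97 − 0.53 = α × (4.06 − 0.53).
0.88 = 3.53 α, so α = 0.24929.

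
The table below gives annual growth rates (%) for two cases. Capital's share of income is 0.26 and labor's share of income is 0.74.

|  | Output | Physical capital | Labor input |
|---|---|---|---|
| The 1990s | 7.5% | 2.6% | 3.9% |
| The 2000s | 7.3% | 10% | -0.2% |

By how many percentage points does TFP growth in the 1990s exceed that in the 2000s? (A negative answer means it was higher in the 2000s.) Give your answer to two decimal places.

-0.91 percentage points

Labor's share = 1 − 0.26 = 0.74.
The 1990s: TFP = 7.5 − 0.676 − 2.886 = 3.938%.
The 2000s: TFP = 7.3 − 2.6 + 0.148 = 4.848%.
Difference = 3.938 − (4.848) = -0.91 pp.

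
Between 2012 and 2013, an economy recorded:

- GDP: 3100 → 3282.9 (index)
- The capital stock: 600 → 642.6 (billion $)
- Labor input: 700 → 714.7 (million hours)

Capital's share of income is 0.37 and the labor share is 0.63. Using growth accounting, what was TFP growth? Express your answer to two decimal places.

1.95%

GDP growth = (3282.9 − 3100) / 3100 = 5.9%.
The capital stock growth = (642.6 − 600) / 600 = 7.1%.
Labor input growth = (714.7 − 700) / 700 = 2.1%.
Labor's share = 1 − 0.37 = 0.63.
The capital stock: 0.37 × 7.1 = 2.627 pp.
Labor input: 0.63 × 2.1 = 1.323 pp.
TFP growth = 5.9 − 3.95 = 1.95%.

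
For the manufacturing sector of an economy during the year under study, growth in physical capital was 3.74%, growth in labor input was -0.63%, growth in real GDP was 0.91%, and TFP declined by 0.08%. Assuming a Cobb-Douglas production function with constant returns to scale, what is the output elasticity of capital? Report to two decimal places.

gY = gA + α·gK + (1−α)·gL, so gY − gA − gL = α(gK − gL).
0.91 + 0.08 + 0.63 = α × (3.74 − (-0.63)).
1.62 = 4.37 α, so α = 0.3707.

The output elasticity of capital is 0.37.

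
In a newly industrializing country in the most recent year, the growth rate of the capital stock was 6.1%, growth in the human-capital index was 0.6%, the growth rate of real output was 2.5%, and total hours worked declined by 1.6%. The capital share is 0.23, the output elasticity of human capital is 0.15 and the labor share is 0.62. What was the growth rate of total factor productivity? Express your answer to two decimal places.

Total factor productivity growth was 2.00%.

Labor's share = 1 − 0.23 − 0.15 = 0.62.
The capital stock: 0.23 × 6.1 = 1.403 pp.
The human-capital index: 0.15 × 0.6 = 0.09 pp.
Total hours worked: 0.62 × (-1.6) = -0.992 pp.
TFP growth = 2.5 − 0.501 = 1.999%.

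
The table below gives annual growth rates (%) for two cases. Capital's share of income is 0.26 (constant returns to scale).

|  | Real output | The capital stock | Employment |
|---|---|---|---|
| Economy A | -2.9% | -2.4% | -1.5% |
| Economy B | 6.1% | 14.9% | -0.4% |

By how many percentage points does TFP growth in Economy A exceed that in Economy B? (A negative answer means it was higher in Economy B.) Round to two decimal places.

-3.69 percentage points

Labor's share = 1 − 0.26 = 0.74.
Economy A: TFP = -2.9 + 0.624 + 1.11 = -1.166%.
Economy B: TFP = 6.1 − 3.874 + 0.296 = 2.522%.
Difference = -1.166 − (2.522) = -3.688 pp.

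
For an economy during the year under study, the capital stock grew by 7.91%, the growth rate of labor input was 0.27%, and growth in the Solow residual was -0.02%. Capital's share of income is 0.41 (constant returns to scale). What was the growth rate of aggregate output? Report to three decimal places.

Labor's share = 1 − 0.41 = 0.59.
The capital stock: 0.41 × 7.91 = 3.2431 pp.
Labor input: 0.59 × 0.27 = 0.1593 pp.
Output growth = -0.02 + 3.4024 = 3.3824%.

Aggregate output growth was 3.382%.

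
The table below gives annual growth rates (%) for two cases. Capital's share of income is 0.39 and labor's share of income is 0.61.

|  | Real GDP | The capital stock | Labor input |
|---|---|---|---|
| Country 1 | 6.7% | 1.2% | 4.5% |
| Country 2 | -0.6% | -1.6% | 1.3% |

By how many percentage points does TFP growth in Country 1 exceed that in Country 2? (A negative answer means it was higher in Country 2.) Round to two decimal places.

Labor's share = 1 − 0.39 = 0.61.
Country 1: TFP = 6.7 − 0.468 − 2.745 = 3.487%.
Country 2: TFP = -0.6 + 0.624 − 0.793 = -0.769%.
Difference = 3.487 − (-0.769) = 4.256 pp.

4.26 percentage points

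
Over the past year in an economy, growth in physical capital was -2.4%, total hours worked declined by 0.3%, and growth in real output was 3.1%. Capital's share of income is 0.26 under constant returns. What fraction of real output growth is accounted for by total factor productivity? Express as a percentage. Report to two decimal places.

Total factor productivity accounted for 127.29% of growth.

Labor's share = 1 − 0.26 = 0.74.
Physical capital: 0.26 × (-2.4) = -0.624 pp.
Total hours worked: 0.74 × (-0.3) = -0.222 pp.
TFP growth = 3.1 + 0.846 = 3.946%.
TFP share of growth = 3.946 / 3.1 × 100 = 127.2903%.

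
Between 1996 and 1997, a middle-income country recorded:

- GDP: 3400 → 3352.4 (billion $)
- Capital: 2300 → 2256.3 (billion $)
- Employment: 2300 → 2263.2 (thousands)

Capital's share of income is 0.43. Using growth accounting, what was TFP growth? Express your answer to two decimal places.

GDP growth = (3352.4 − 3400) / 3400 = -1.4%.
Capital growth = (2256.3 − 2300) / 2300 = -1.9%.
Employment growth = (2263.2 − 2300) / 2300 = -1.6%.
Labor's share = 1 − 0.43 = 0.57.
Capital: 0.43 × (-1.9) = -0.817 pp.
Employment: 0.57 × (-1.6) = -0.912 pp.
TFP growth = -1.4 + 1.729 = 0.329%.

0.33%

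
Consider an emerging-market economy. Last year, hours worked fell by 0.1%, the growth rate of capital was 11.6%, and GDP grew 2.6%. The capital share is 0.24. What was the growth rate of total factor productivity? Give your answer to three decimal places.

-0.108%

Labor's share = 1 − 0.24 = 0.76.
Capital: 0.24 × 11.6 = 2.784 pp.
Hours worked: 0.76 × (-0.1) = -0.076 pp.
TFP growth = 2.6 − 2.708 = -0.108%.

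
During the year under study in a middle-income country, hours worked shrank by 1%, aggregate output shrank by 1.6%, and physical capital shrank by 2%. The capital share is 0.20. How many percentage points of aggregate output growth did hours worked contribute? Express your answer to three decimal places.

Labor's share = 1 − 0.2 = 0.8.
Contribution = share × growth = 0.8 × (-1) = -0.8 pp.

-0.800 pp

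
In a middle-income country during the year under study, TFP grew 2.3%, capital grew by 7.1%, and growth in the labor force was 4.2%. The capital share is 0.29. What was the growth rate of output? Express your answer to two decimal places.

7.34%

Labor's share = 1 − 0.29 = 0.71.
Capital: 0.29 × 7.1 = 2.059 pp.
The labor force: 0.71 × 4.2 = 2.982 pp.
Output growth = 2.3 + 5.041 = 7.341%.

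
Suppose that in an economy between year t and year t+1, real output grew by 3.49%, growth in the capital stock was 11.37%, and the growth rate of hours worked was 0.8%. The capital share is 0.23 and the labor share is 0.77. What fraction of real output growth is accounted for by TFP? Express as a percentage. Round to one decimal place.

Labor's share = 1 − 0.23 = 0.77.
The capital stock: 0.23 × 11.37 = 2.6151 pp.
Hours worked: 0.77 × 0.8 = 0.616 pp.
TFP growth = 3.49 − 3.2311 = 0.2589%.
TFP share of growth = 0.2589 / 3.49 × 100 = 7.418%.

7.4%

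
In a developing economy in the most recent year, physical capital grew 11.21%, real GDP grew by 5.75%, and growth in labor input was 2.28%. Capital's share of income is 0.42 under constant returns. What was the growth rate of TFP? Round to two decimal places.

-0.28%

Labor's share = 1 − 0.42 = 0.58.
Physical capital: 0.42 × 11.21 = 4.7082 pp.
Labor input: 0.58 × 2.28 = 1.3224 pp.
TFP growth = 5.75 − 6.0306 = -0.2806%.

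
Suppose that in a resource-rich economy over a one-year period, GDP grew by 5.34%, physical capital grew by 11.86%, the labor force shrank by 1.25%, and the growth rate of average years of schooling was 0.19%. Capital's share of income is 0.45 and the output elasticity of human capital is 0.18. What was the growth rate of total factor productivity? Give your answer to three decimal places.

Labor's share = 1 − 0.45 − 0.18 = 0.37.
Physical capital: 0.45 × 11.86 = 5.337 pp.
Average years of schooling: 0.18 × 0.19 = 0.0342 pp.
The labor force: 0.37 × (-1.25) = -0.4625 pp.
TFP growth = 5.34 − 4.9087 = 0.4313%.

0.431%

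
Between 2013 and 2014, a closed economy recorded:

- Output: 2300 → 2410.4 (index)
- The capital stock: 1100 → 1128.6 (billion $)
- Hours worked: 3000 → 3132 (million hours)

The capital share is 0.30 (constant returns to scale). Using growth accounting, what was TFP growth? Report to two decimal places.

Output growth = (2410.4 − 2300) / 2300 = 4.8%.
The capital stock growth = (1128.6 − 1100) / 1100 = 2.6%.
Hours worked growth = (3132 − 3000) / 3000 = 4.4%.
Labor's share = 1 − 0.3 = 0.7.
The capital stock: 0.3 × 2.6 = 0.78 pp.
Hours worked: 0.7 × 4.4 = 3.08 pp.
TFP growth = 4.8 − 3.86 = 0.94%.

0.94%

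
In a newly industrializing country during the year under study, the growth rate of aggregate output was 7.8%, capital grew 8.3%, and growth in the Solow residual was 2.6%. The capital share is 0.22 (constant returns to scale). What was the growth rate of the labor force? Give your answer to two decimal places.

The labor force grew 4.33%.

Labor's share = 1 − 0.22 = 0.78.
gY = gA + 0.22×8.3 + 0.78×g.
0.78×g = 7.8 − 2.6 − 1.826 = 3.374.
g = 3.374 / 0.78 = 4.3256%.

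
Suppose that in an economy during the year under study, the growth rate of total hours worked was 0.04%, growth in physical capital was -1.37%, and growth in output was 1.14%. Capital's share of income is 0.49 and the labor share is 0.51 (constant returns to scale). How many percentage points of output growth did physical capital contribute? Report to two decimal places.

-0.67 percentage points

Contribution = share × growth = 0.49 × (-1.37) = -0.6713 pp.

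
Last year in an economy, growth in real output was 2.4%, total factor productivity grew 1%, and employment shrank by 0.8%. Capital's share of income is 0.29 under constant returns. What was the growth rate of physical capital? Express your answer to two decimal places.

Physical capital grew 6.79%.

Labor's share = 1 − 0.29 = 0.71.
gY = gA + 0.71×(-0.8) + 0.29×g.
0.29×g = 2.4 − 1 + 0.568 = 1.968.
g = 1.968 / 0.29 = 6.7862%.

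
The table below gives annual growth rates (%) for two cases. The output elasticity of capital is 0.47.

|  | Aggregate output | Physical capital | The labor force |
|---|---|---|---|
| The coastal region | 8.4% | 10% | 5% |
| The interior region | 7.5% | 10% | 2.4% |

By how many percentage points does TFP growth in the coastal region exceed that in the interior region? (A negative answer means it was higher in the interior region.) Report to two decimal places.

-0.48 percentage points

Labor's share = 1 − 0.47 = 0.53.
The coastal region: TFP = 8.4 − 4.7 − 2.65 = 1.05%.
The interior region: TFP = 7.5 − 4.7 − 1.272 = 1.528%.
Difference = 1.05 − (1.528) = -0.478 pp.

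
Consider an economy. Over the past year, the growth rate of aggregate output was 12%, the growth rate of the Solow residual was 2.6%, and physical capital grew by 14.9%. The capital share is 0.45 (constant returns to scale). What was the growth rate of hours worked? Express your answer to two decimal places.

Hours worked growth was 4.90%.

Labor's share = 1 − 0.45 = 0.55.
gY = gA + 0.45×14.9 + 0.55×g.
0.55×g = 12 − 2.6 − 6.705 = 2.695.
g = 2.695 / 0.55 = 4.9%.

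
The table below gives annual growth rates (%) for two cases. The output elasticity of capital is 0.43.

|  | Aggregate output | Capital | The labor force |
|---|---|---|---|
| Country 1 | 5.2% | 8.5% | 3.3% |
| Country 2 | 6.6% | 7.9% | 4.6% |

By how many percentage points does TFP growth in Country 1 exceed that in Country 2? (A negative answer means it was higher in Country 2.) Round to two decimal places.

Labor's share = 1 − 0.43 = 0.57.
Country 1: TFP = 5.2 − 3.655 − 1.881 = -0.336%.
Country 2: TFP = 6.6 − 3.397 − 2.622 = 0.581%.
Difference = -0.336 − (0.581) = -0.917 pp.

-0.92 percentage points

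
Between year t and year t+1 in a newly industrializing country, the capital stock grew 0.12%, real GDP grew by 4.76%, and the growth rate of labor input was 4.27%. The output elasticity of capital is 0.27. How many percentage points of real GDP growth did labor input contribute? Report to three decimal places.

Labor's share = 1 − 0.27 = 0.73.
Contribution = share × growth = 0.73 × 4.27 = 3.1171 pp.

3.117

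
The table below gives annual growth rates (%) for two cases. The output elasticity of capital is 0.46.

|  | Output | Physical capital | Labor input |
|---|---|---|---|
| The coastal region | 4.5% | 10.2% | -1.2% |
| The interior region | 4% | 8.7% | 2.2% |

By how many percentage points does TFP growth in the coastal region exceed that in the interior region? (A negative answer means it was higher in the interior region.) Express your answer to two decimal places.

1.65 percentage points

Labor's share = 1 − 0.46 = 0.54.
The coastal region: TFP = 4.5 − 4.692 + 0.648 = 0.456%.
The interior region: TFP = 4 − 4.002 − 1.188 = -1.19%.
Difference = 0.456 − (-1.19) = 1.646 pp.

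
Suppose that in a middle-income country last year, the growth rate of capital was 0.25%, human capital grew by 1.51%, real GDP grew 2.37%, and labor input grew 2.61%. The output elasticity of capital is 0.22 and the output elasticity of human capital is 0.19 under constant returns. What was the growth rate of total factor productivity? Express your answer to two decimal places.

Total factor productivity grew 0.49%.

Labor's share = 1 − 0.22 − 0.19 = 0.59.
Capital: 0.22 × 0.25 = 0.055 pp.
Human capital: 0.19 × 1.51 = 0.2869 pp.
Labor input: 0.59 × 2.61 = 1.5399 pp.
TFP growth = 2.37 − 1.8818 = 0.4882%.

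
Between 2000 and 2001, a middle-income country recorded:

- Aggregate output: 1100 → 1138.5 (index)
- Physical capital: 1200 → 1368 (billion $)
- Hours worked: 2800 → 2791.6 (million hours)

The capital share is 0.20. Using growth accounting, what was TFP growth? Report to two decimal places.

0.94%

Aggregate output growth = (1138.5 − 1100) / 1100 = 3.5%.
Physical capital growth = (1368 − 1200) / 1200 = 14%.
Hours worked growth = (2791.6 − 2800) / 2800 = -0.3%.
Labor's share = 1 − 0.2 = 0.8.
Physical capital: 0.2 × 14 = 2.8 pp.
Hours worked: 0.8 × (-0.3) = -0.24 pp.
TFP growth = 3.5 − 2.56 = 0.94%.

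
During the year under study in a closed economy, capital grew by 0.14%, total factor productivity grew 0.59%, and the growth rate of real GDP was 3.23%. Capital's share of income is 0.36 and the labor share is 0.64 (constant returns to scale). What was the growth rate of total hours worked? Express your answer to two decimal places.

Labor's share = 1 − 0.36 = 0.64.
gY = gA + 0.36×0.14 + 0.64×g.
0.64×g = 3.23 − 0.59 − 0.0504 = 2.5896.
g = 2.5896 / 0.64 = 4.0463%.

Total hours worked grew 4.05%.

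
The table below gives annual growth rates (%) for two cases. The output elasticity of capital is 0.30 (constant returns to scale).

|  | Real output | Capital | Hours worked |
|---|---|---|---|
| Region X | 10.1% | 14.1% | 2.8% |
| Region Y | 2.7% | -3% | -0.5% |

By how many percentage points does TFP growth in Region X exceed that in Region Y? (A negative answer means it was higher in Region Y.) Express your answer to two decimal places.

-0.04 percentage points

Labor's share = 1 − 0.3 = 0.7.
Region X: TFP = 10.1 − 4.23 − 1.96 = 3.91%.
Region Y: TFP = 2.7 + 0.9 + 0.35 = 3.95%.
Difference = 3.91 − (3.95) = -0.04 pp.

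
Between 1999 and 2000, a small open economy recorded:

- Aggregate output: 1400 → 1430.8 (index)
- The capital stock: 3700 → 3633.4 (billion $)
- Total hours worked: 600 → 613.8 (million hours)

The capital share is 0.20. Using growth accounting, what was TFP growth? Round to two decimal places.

TFP growth was 0.72%.

Aggregate output growth = (1430.8 − 1400) / 1400 = 2.2%.
The capital stock growth = (3633.4 − 3700) / 3700 = -1.8%.
Total hours worked growth = (613.8 − 600) / 600 = 2.3%.
Labor's share = 1 − 0.2 = 0.8.
The capital stock: 0.2 × (-1.8) = -0.36 pp.
Total hours worked: 0.8 × 2.3 = 1.84 pp.
TFP growth = 2.2 − 1.48 = 0.72%.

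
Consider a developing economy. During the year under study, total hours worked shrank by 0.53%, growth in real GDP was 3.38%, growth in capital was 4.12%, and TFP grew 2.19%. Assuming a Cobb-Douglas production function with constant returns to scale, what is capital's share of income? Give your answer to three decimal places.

Capital's share of income is 0.370.

gY = gA + α·gK + (1−α)·gL, so gY − gA − gL = α(gK − gL).
3.38 − 2.19 + 0.53 = α × (4.12 − (-0.53)).
1.72 = 4.65 α, so α = 0.36989.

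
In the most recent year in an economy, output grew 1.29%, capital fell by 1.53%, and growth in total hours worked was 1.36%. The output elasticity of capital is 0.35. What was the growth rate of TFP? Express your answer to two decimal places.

Labor's share = 1 − 0.35 = 0.65.
Capital: 0.35 × (-1.53) = -0.5355 pp.
Total hours worked: 0.65 × 1.36 = 0.884 pp.
TFP growth = 1.29 − 0.3485 = 0.9415%.

TFP growth was 0.94%.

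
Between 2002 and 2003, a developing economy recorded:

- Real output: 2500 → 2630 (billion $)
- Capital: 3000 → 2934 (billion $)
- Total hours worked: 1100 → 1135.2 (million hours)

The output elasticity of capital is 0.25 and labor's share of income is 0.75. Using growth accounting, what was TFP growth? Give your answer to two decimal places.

Real output growth = (2630 − 2500) / 2500 = 5.2%.
Capital growth = (2934 − 3000) / 3000 = -2.2%.
Total hours worked growth = (1135.2 − 1100) / 1100 = 3.2%.
Labor's share = 1 − 0.25 = 0.75.
Capital: 0.25 × (-2.2) = -0.55 pp.
Total hours worked: 0.75 × 3.2 = 2.4 pp.
TFP growth = 5.2 − 1.85 = 3.35%.

TFP grew 3.35%.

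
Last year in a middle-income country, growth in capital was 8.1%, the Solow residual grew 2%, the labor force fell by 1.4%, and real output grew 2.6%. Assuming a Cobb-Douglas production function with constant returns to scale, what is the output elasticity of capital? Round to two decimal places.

gY = gA + α·gK + (1−α)·gL, so gY − gA − gL = α(gK − gL).
2.6 − 2 + 1.4 = α × (8.1 − (-1.4)).
2 = 9.5 α, so α = 0.2105.

α = 0.21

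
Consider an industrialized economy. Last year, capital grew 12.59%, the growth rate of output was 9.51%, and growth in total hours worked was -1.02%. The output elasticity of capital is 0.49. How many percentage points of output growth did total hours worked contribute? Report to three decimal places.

-0.520 pp

Labor's share = 1 − 0.49 = 0.51.
Contribution = share × growth = 0.51 × (-1.02) = -0.5202 pp.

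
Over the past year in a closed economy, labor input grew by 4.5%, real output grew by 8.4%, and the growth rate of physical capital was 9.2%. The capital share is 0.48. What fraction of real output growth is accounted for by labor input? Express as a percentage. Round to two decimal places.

Labor input accounted for 27.86% of growth.

Labor's share = 1 − 0.48 = 0.52.
Labor input contributed 0.52 × 4.5 = 2.34 pp.
Share of growth = 2.34 / 8.4 × 100 = 27.8571%.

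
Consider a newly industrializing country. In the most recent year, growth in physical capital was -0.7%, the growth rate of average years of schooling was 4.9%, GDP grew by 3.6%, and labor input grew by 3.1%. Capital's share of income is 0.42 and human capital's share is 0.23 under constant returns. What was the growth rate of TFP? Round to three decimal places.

Labor's share = 1 − 0.42 − 0.23 = 0.35.
Physical capital: 0.42 × (-0.7) = -0.294 pp.
Average years of schooling: 0.23 × 4.9 = 1.127 pp.
Labor input: 0.35 × 3.1 = 1.085 pp.
TFP growth = 3.6 − 1.918 = 1.682%.

1.682%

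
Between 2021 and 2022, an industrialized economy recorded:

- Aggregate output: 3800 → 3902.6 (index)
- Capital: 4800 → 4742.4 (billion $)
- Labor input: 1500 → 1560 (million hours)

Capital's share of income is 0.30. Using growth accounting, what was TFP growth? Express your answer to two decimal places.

Aggregate output growth = (3902.6 − 3800) / 3800 = 2.7%.
Capital growth = (4742.4 − 4800) / 4800 = -1.2%.
Labor input growth = (1560 − 1500) / 1500 = 4%.
Labor's share = 1 − 0.3 = 0.7.
Capital: 0.3 × (-1.2) = -0.36 pp.
Labor input: 0.7 × 4 = 2.8 pp.
TFP growth = 2.7 − 2.44 = 0.26%.

TFP grew 0.26%.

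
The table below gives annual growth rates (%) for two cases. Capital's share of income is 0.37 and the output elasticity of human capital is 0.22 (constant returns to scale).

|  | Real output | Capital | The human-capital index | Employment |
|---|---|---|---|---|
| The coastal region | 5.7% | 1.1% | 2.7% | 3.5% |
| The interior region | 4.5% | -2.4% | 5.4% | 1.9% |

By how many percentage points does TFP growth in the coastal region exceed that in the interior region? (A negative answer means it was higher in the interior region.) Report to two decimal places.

-0.16 percentage points

Labor's share = 1 − 0.37 − 0.22 = 0.41.
The coastal region: TFP = 5.7 − 0.407 − 0.594 − 1.435 = 3.264%.
The interior region: TFP = 4.5 + 0.888 − 1.188 − 0.779 = 3.421%.
Difference = 3.264 − (3.421) = -0.157 pp.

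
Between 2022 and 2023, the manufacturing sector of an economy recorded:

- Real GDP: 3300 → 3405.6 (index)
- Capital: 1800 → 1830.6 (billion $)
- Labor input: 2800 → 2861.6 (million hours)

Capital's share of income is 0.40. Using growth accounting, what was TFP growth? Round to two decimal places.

Real GDP growth = (3405.6 − 3300) / 3300 = 3.2%.
Capital growth = (1830.6 − 1800) / 1800 = 1.7%.
Labor input growth = (2861.6 − 2800) / 2800 = 2.2%.
Labor's share = 1 − 0.4 = 0.6.
Capital: 0.4 × 1.7 = 0.68 pp.
Labor input: 0.6 × 2.2 = 1.32 pp.
TFP growth = 3.2 − 2 = 1.2%.

TFP grew 1.20%.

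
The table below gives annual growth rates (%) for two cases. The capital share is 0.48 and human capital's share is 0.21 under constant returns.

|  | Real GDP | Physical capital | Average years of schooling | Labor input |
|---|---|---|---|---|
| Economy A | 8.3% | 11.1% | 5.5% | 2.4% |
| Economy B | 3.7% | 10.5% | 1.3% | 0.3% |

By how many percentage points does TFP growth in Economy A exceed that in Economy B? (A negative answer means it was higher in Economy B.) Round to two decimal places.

Labor's share = 1 − 0.48 − 0.21 = 0.31.
Economy A: TFP = 8.3 − 5.328 − 1.155 − 0.744 = 1.073%.
Economy B: TFP = 3.7 − 5.04 − 0.273 − 0.093 = -1.706%.
Difference = 1.073 − (-1.706) = 2.779 pp.

2.78 percentage points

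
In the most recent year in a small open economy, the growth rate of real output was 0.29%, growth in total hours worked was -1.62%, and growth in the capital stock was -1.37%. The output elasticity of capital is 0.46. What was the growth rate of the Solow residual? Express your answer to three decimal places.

The Solow residual growth was 1.795%.

Labor's share = 1 − 0.46 = 0.54.
The capital stock: 0.46 × (-1.37) = -0.6302 pp.
Total hours worked: 0.54 × (-1.62) = -0.8748 pp.
TFP growth = 0.29 + 1.505 = 1.795%.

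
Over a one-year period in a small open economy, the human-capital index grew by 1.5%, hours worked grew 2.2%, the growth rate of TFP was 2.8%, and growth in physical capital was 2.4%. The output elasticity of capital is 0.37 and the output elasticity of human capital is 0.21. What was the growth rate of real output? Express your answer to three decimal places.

Labor's share = 1 − 0.37 − 0.21 = 0.42.
Physical capital: 0.37 × 2.4 = 0.888 pp.
The human-capital index: 0.21 × 1.5 = 0.315 pp.
Hours worked: 0.42 × 2.2 = 0.924 pp.
Output growth = 2.8 + 2.127 = 4.927%.

4.927%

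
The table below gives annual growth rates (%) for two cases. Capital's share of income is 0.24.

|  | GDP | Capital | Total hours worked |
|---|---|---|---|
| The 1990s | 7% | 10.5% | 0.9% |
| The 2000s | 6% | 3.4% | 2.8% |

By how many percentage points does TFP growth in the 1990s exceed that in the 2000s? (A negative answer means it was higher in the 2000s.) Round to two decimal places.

0.74 percentage points

Labor's share = 1 − 0.24 = 0.76.
The 1990s: TFP = 7 − 2.52 − 0.684 = 3.796%.
The 2000s: TFP = 6 − 0.816 − 2.128 = 3.056%.
Difference = 3.796 − (3.056) = 0.74 pp.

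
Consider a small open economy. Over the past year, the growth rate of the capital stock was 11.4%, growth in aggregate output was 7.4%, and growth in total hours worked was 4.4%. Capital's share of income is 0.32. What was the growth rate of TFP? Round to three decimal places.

Labor's share = 1 − 0.32 = 0.68.
The capital stock: 0.32 × 11.4 = 3.648 pp.
Total hours worked: 0.68 × 4.4 = 2.992 pp.
TFP growth = 7.4 − 6.64 = 0.76%.

0.760%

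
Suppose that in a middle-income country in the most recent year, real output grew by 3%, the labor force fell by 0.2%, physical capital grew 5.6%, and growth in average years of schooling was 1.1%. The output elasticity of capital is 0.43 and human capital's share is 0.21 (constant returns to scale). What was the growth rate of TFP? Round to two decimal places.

Labor's share = 1 − 0.43 − 0.21 = 0.36.
Physical capital: 0.43 × 5.6 = 2.408 pp.
Average years of schooling: 0.21 × 1.1 = 0.231 pp.
The labor force: 0.36 × (-0.2) = -0.072 pp.
TFP growth = 3 − 2.567 = 0.433%.

TFP growth was 0.43%.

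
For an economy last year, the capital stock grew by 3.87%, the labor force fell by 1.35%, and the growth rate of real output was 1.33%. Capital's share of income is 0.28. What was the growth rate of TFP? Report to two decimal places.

Labor's share = 1 − 0.28 = 0.72.
The capital stock: 0.28 × 3.87 = 1.0836 pp.
The labor force: 0.72 × (-1.35) = -0.972 pp.
TFP growth = 1.33 − 0.1116 = 1.2184%.

1.22%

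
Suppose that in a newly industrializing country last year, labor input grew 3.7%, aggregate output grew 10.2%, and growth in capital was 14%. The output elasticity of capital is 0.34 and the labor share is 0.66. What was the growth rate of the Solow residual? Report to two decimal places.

The Solow residual growth was 3.00%.

Labor's share = 1 − 0.34 = 0.66.
Capital: 0.34 × 14 = 4.76 pp.
Labor input: 0.66 × 3.7 = 2.442 pp.
TFP growth = 10.2 − 7.202 = 2.998%.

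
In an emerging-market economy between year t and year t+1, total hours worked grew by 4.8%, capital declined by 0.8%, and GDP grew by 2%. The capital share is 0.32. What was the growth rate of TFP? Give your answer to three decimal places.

-1.008%

Labor's share = 1 − 0.32 = 0.68.
Capital: 0.32 × (-0.8) = -0.256 pp.
Total hours worked: 0.68 × 4.8 = 3.264 pp.
TFP growth = 2 − 3.008 = -1.008%.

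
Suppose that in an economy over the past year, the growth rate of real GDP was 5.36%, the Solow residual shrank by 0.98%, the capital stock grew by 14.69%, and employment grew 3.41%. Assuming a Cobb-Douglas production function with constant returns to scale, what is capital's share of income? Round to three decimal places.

α = 0.260

gY = gA + α·gK + (1−α)·gL, so gY − gA − gL = α(gK − gL).
5.36 + 0.98 − 3.41 = α × (14.69 − 3.41).
2.93 = 11.28 α, so α = 0.25975.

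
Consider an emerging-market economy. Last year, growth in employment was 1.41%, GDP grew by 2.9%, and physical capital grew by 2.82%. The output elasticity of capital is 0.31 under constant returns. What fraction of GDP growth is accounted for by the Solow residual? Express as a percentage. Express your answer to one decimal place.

36.3%

Labor's share = 1 − 0.31 = 0.69.
Physical capital: 0.31 × 2.82 = 0.8742 pp.
Employment: 0.69 × 1.41 = 0.9729 pp.
TFP growth = 2.9 − 1.8471 = 1.0529%.
TFP share of growth = 1.0529 / 2.9 × 100 = 36.307%.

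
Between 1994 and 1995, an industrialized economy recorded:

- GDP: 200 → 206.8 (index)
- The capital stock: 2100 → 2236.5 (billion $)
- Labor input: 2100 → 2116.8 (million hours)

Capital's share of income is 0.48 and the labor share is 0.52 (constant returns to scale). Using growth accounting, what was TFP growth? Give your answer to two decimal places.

GDP growth = (206.8 − 200) / 200 = 3.4%.
The capital stock growth = (2236.5 − 2100) / 2100 = 6.5%.
Labor input growth = (2116.8 − 2100) / 2100 = 0.8%.
Labor's share = 1 − 0.48 = 0.52.
The capital stock: 0.48 × 6.5 = 3.12 pp.
Labor input: 0.52 × 0.8 = 0.416 pp.
TFP growth = 3.4 − 3.536 = -0.136%.

-0.14%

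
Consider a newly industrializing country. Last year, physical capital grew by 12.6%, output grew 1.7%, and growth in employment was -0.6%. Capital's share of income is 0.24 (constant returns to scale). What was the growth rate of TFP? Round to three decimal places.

Labor's share = 1 − 0.24 = 0.76.
Physical capital: 0.24 × 12.6 = 3.024 pp.
Employment: 0.76 × (-0.6) = -0.456 pp.
TFP growth = 1.7 − 2.568 = -0.868%.

-0.868%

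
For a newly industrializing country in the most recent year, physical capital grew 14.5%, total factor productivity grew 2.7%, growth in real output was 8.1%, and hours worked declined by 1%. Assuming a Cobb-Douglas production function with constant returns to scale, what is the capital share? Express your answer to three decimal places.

α = 0.413

gY = gA + α·gK + (1−α)·gL, so gY − gA − gL = α(gK − gL).
8.1 − 2.7 + 1 = α × (14.5 − (-1)).
6.4 = 15.5 α, so α = 0.4129.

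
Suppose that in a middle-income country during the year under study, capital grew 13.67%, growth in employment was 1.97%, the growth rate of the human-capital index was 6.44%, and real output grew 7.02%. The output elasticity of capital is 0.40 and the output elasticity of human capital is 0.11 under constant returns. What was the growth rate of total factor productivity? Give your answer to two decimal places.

Labor's share = 1 − 0.4 − 0.11 = 0.49.
Capital: 0.4 × 13.67 = 5.468 pp.
The human-capital index: 0.11 × 6.44 = 0.7084 pp.
Employment: 0.49 × 1.97 = 0.9653 pp.
TFP growth = 7.02 − 7.1417 = -0.1217%.

-0.12%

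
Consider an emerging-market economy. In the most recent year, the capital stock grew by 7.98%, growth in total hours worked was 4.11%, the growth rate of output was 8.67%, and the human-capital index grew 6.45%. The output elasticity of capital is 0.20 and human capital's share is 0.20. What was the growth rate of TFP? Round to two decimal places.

TFP grew 3.32%.

Labor's share = 1 − 0.2 − 0.2 = 0.6.
The capital stock: 0.2 × 7.98 = 1.596 pp.
The human-capital index: 0.2 × 6.45 = 1.29 pp.
Total hours worked: 0.6 × 4.11 = 2.466 pp.
TFP growth = 8.67 − 5.352 = 3.318%.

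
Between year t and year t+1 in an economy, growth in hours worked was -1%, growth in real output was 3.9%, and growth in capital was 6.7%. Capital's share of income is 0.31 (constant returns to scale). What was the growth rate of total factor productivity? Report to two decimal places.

Labor's share = 1 − 0.31 = 0.69.
Capital: 0.31 × 6.7 = 2.077 pp.
Hours worked: 0.69 × (-1) = -0.69 pp.
TFP growth = 3.9 − 1.387 = 2.513%.

2.51%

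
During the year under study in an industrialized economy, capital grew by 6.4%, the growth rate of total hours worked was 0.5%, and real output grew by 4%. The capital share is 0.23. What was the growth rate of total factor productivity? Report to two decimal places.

Labor's share = 1 − 0.23 = 0.77.
Capital: 0.23 × 6.4 = 1.472 pp.
Total hours worked: 0.77 × 0.5 = 0.385 pp.
TFP growth = 4 − 1.857 = 2.143%.

2.14%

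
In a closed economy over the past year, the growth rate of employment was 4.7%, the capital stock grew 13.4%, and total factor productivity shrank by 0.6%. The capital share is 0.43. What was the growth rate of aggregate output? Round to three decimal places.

Labor's share = 1 − 0.43 = 0.57.
The capital stock: 0.43 × 13.4 = 5.762 pp.
Employment: 0.57 × 4.7 = 2.679 pp.
Output growth = -0.6 + 8.441 = 7.841%.

7.841%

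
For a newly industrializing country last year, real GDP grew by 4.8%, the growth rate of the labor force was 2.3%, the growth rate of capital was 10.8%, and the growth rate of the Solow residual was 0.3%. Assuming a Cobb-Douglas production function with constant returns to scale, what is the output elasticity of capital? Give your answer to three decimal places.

gY = gA + α·gK + (1−α)·gL, so gY − gA − gL = α(gK − gL).
4.8 − 0.3 − 2.3 = α × (10.8 − 2.3).
2.2 = 8.5 α, so α = 0.25882.

The output elasticity of capital is 0.259.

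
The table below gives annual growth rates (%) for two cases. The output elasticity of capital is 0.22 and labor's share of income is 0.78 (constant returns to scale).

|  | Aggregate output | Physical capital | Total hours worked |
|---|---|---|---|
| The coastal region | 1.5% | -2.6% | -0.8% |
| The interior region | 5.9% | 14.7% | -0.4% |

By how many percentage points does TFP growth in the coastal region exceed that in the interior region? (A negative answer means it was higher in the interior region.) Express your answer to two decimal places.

Labor's share = 1 − 0.22 = 0.78.
The coastal region: TFP = 1.5 + 0.572 + 0.624 = 2.696%.
The interior region: TFP = 5.9 − 3.234 + 0.312 = 2.978%.
Difference = 2.696 − (2.978) = -0.282 pp.

-0.28 percentage points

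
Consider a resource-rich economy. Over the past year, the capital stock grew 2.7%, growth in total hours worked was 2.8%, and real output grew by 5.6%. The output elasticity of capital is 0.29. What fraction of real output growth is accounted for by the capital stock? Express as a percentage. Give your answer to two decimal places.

The capital stock accounted for 13.98% of growth.

The capital stock contributed 0.29 × 2.7 = 0.783 pp.
Share of growth = 0.783 / 5.6 × 100 = 13.9821%.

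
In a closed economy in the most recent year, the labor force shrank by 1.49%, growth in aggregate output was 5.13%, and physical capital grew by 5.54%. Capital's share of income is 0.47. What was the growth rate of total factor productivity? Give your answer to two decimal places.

3.32%

Labor's share = 1 − 0.47 = 0.53.
Physical capital: 0.47 × 5.54 = 2.6038 pp.
The labor force: 0.53 × (-1.49) = -0.7897 pp.
TFP growth = 5.13 − 1.8141 = 3.3159%.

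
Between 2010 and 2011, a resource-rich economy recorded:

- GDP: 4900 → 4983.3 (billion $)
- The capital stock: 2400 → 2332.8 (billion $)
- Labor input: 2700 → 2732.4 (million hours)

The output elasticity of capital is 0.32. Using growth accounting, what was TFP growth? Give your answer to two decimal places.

1.78%

GDP growth = (4983.3 − 4900) / 4900 = 1.7%.
The capital stock growth = (2332.8 − 2400) / 2400 = -2.8%.
Labor input growth = (2732.4 − 2700) / 2700 = 1.2%.
Labor's share = 1 − 0.32 = 0.68.
The capital stock: 0.32 × (-2.8) = -0.896 pp.
Labor input: 0.68 × 1.2 = 0.816 pp.
TFP growth = 1.7 + 0.08 = 1.78%.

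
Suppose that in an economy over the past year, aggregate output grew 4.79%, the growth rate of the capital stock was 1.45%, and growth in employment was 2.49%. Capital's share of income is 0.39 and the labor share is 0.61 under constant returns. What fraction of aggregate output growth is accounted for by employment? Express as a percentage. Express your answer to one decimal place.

Labor's share = 1 − 0.39 = 0.61.
Employment contributed 0.61 × 2.49 = 1.5189 pp.
Share of growth = 1.5189 / 4.79 × 100 = 31.71%.

31.7%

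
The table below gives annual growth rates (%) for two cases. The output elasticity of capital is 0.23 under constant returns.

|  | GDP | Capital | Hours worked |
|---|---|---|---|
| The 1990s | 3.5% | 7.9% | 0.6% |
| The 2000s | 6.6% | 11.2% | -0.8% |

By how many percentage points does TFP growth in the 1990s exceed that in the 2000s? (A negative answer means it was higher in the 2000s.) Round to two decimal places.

-3.42 percentage points

Labor's share = 1 − 0.23 = 0.77.
The 1990s: TFP = 3.5 − 1.817 − 0.462 = 1.221%.
The 2000s: TFP = 6.6 − 2.576 + 0.616 = 4.64%.
Difference = 1.221 − (4.64) = -3.419 pp.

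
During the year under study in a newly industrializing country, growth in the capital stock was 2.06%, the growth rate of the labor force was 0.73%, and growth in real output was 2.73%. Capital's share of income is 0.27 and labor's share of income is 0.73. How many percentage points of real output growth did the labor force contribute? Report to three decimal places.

Labor's share = 1 − 0.27 = 0.73.
Contribution = share × growth = 0.73 × 0.73 = 0.5329 pp.

0.533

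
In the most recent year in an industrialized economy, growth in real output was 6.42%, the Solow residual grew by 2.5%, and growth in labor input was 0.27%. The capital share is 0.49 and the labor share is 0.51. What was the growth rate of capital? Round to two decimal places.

Labor's share = 1 − 0.49 = 0.51.
gY = gA + 0.51×0.27 + 0.49×g.
0.49×g = 6.42 − 2.5 − 0.1377 = 3.7823.
g = 3.7823 / 0.49 = 7.719%.

7.72%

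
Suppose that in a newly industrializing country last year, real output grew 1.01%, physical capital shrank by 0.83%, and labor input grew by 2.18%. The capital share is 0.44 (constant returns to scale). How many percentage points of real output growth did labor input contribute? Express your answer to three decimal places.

1.221

Labor's share = 1 − 0.44 = 0.56.
Contribution = share × growth = 0.56 × 2.18 = 1.2208 pp.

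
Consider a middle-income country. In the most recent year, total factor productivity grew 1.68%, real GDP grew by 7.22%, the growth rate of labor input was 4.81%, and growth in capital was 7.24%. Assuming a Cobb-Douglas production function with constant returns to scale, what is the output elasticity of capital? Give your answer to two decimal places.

The output elasticity of capital is 0.30.

gY = gA + α·gK + (1−α)·gL, so gY − gA − gL = α(gK − gL).
7.22 − 1.68 − 4.81 = α × (7.24 − 4.81).
0.73 = 2.43 α, so α = 0.3004.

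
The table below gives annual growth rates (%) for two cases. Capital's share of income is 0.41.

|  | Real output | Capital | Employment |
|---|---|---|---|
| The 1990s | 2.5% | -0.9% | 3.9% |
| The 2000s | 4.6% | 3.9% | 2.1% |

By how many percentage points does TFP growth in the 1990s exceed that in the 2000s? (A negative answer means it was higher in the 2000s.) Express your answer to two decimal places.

-1.19 percentage points

Labor's share = 1 − 0.41 = 0.59.
The 1990s: TFP = 2.5 + 0.369 − 2.301 = 0.568%.
The 2000s: TFP = 4.6 − 1.599 − 1.239 = 1.762%.
Difference = 0.568 − (1.762) = -1.194 pp.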